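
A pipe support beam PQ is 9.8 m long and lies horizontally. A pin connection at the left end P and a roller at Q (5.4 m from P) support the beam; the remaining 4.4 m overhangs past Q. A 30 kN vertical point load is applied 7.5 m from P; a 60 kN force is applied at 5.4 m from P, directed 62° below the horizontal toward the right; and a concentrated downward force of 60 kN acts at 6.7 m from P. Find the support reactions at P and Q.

P_x = -28.17 kN, P_y = -26.11 kN, Q_y = 169.1 kN

ΣM about P: Q_y·5.4 − 30·7.5 − 60·sin62°·5.4 − 60·6.7 = 0 → Q_y = 913.075/5.4 = 169.088 ≈ 169.1 kN.
ΣF_y = 0: P_y + 169.088 − 30 − 60·sin62° − 60 = 0 → P_y = -26.11 kN.
ΣF_x = 0: P_x + 60·cos62° = 0 → P_x = -28.17 kN.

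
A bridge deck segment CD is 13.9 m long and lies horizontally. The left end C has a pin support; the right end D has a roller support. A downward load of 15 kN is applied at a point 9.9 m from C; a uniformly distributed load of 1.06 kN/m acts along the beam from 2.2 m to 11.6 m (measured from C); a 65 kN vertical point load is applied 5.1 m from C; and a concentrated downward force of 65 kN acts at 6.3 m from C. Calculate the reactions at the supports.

C_x = 0, C_y = 86.03 kN, D_y = 68.94 kN

Resultant of the distributed load: 1.06 × 9.4 = 9.964 kN at 6.9 m from C.
Moments about C: D_y·13.9 − 15·9.9 − (1.06·9.4)·6.9 − 65·5.1 − 65·6.3 = 0 → D_y = 958.2516/13.9 = 68.939 ≈ 68.94 kN.
ΣF_y = 0: C_y + 68.939 − 15 − 1.06·9.4 − 65 − 65 = 0 → C_y = 86.03 kN.
ΣF_x = 0: no horizontal applied forces, so C_x = 0.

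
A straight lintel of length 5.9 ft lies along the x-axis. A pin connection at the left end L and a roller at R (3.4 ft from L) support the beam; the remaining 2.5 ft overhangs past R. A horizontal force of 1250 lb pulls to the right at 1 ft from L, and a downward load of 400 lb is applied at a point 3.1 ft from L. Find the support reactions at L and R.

L_x = -1250 lb, L_y = 35.29 lb, R_y = 364.7 lb

ΣM about L: R_y·3.4 − 400·3.1 = 0 → R_y = 1240/3.4 = 364.706 ≈ 364.7 lb.
ΣF_y = 0: L_y + 364.706 − 400 = 0 → L_y = 35.29 lb.
ΣF_x = 0: L_x + 1250 = 0 → L_x = -1250 lb.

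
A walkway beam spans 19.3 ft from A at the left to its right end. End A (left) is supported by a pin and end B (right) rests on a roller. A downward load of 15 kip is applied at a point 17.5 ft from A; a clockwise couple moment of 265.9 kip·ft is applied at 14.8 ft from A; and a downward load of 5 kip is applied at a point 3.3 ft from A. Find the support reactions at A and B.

Taking moments about A: B_y·19.3 − 15·17.5 − 265.9 − 5·3.3 = 0 → B_y = 544.9/19.3 = 28.2332 ≈ 28.23 kip.
ΣF_y = 0: A_y + 28.2332 − 15 − 5 = 0 → A_y = -8.233 kip.
ΣF_x = 0: no horizontal applied forces, so A_x = 0.

A_x = 0, A_y = -8.233 kip, B_y = 28.23 kip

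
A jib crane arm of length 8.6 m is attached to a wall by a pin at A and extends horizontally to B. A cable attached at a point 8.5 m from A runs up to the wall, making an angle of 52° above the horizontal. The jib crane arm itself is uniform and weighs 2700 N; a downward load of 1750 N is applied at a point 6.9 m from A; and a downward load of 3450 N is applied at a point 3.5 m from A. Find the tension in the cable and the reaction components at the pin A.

ΣM about A: T·sin52°·8.5 − 2700·4.3 − 1750·6.9 − 3450·3.5 = 0 → T = 35760/(8.5·0.788011) = 5338.83 ≈ 5339 N.
ΣF_x = 0: A_x − T·cos52° = 0 → A_x = 5338.83 × 0.615661 = 3287 N.
ΣF_y = 0: A_y + T·sin52° − 2700 − 1750 − 3450 = 0 → A_y = 7900 − 5338.83 × 0.788011 = 3693 N.

T = 5339 N, A_x = 3287 N, A_y = 3693 N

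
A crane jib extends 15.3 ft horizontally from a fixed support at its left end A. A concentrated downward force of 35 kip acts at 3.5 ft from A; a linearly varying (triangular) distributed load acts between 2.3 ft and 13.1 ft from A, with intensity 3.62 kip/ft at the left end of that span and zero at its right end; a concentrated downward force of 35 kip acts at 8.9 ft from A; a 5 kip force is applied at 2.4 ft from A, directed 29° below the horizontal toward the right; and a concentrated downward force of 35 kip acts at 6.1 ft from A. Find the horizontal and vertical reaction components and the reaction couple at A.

A_x = -4.373 kip, A_y = 127.0 kip, M_A = 768.7 kip·ft

Resultant of the triangular load: ½ × 3.62 × 10.8 = 19.548 kip, acting at 5.9 ft from A (one-third of the span from the peak).
ΣF_x = 0: A_x + 5·cos29° = 0 → A_x = -4.373 kip.
ΣF_y = 0: A_y − 35 − ½·3.62·10.8 − 35 − 5·sin29° − 35 = 0 → A_y = 127.0 kip.
ΣM about A: M_A − 35·3.5 − (½·3.62·10.8)·5.9 − 35·8.9 − 5·sin29°·2.4 − 35·6.1 = 0 → M_A = 768.7 kip·ft.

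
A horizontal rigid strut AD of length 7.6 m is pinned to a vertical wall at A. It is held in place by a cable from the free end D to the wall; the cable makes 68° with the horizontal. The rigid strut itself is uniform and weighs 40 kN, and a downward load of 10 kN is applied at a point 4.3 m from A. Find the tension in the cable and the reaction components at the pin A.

T = 27.67 kN, A_x = 10.37 kN, A_y = 24.34 kN

ΣM about A: T·sin68°·7.6 − 40·3.8 − 10·4.3 = 0 → T = 195/(7.6·0.927184) = 27.6729 ≈ 27.67 kN.
ΣF_x = 0: A_x − T·cos68° = 0 → A_x = 27.6729 × 0.374607 = 10.37 kN.
ΣF_y = 0: A_y + T·sin68° − 40 − 10 = 0 → A_y = 50 − 27.6729 × 0.927184 = 24.34 kN.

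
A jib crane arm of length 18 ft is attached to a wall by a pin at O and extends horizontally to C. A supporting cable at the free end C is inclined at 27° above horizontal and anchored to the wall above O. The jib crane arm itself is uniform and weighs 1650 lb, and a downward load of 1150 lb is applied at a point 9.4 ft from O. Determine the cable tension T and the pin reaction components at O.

ΣM about O: T·sin27°·18 − 1650·9 − 1150·9.4 = 0 → T = 25660/(18·0.45399) = 3140.06 ≈ 3140 lb.
ΣF_x = 0: O_x − T·cos27° = 0 → O_x = 3140.06 × 0.891007 = 2798 lb.
ΣF_y = 0: O_y + T·sin27° − 1650 − 1150 = 0 → O_y = 2800 − 3140.06 × 0.45399 = 1374 lb.

T = 3140 lb, O_x = 2798 lb, O_y = 1374 lb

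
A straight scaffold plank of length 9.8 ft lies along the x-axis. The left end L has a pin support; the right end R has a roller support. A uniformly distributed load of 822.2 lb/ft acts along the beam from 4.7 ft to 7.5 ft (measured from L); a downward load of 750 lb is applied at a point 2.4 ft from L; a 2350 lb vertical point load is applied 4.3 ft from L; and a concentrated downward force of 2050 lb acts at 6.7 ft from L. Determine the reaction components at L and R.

Resultant of the distributed load: 822.2 × 2.8 = 2302.16 lb at 6.1 ft from L.
Taking moments about L: R_y·9.8 − (822.2·2.8)·6.1 − 750·2.4 − 2350·4.3 − 2050·6.7 = 0 → R_y = 39683.176/9.8 = 4049.3 ≈ 4049 lb.
ΣF_y = 0: L_y + 4049.3 − 822.2·2.8 − 750 − 2350 − 2050 = 0 → L_y = 3403 lb.
ΣF_x = 0: no horizontal applied forces, so L_x = 0.

L_x = 0, L_y = 3403 lb, R_y = 4049 lb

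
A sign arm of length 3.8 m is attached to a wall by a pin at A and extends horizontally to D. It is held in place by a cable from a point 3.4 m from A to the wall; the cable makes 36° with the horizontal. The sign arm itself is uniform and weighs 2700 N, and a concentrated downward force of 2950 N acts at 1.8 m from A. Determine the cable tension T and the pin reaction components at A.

ΣM about A: T·sin36°·3.4 − 2700·1.9 − 2950·1.8 = 0 → T = 10440/(3.4·0.587785) = 5224 N.
ΣF_x = 0: A_x − T·cos36° = 0 → A_x = 5224 × 0.809017 = 4226 N.
ΣF_y = 0: A_y + T·sin36° − 2700 − 2950 = 0 → A_y = 5650 − 5224 × 0.587785 = 2579 N.

T = 5224 N, A_x = 4226 N, A_y = 2579 N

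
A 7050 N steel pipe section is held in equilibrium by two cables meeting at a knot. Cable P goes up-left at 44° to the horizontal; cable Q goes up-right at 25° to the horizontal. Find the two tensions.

ΣF_x = 0: −T_P·cos44° + T_Q·cos25° = 0 → T_Q = 0.793704·T_P.
ΣF_y = 0: T_P·sin44° + T_Q·sin25° = 7050.
Substitute: T_P·(0.694658 + 0.793704·0.422618) = 7050 → T_P = 6844.05 ≈ 6844 N.
Then T_Q = 0.793704 × 6844.05 = 5432 N.

T_P = 6844 N, T_Q = 5432 N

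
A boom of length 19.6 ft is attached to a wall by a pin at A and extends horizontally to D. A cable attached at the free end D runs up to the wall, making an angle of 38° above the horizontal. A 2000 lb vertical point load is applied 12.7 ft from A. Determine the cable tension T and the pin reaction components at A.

T = 2105 lb, A_x = 1659 lb, A_y = 704.1 lb

ΣM about A: T·sin38°·19.6 − 2000·12.7 = 0 → T = 25400/(19.6·0.615661) = 2104.92 ≈ 2105 lb.
ΣF_x = 0: A_x − T·cos38° = 0 → A_x = 2104.92 × 0.788011 = 1659 lb.
ΣF_y = 0: A_y + T·sin38° − 2000 = 0 → A_y = 2000 − 2104.92 × 0.615661 = 704.1 lb.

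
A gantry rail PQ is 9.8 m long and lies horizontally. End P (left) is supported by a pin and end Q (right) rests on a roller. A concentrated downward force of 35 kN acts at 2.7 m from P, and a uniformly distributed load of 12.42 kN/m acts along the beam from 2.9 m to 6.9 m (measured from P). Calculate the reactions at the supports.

Resultant of the distributed load: 12.42 × 4 = 49.68 kN at 4.9 m from P.
ΣM about P: Q_y·9.8 − 35·2.7 − (12.42·4)·4.9 = 0 → Q_y = 337.932/9.8 = 34.4829 ≈ 34.48 kN.
ΣF_y = 0: P_y + 34.4829 − 35 − 12.42·4 = 0 → P_y = 50.20 kN.
ΣF_x = 0: no horizontal applied forces, so P_x = 0.

P_x = 0, P_y = 50.20 kN, Q_y = 34.48 kN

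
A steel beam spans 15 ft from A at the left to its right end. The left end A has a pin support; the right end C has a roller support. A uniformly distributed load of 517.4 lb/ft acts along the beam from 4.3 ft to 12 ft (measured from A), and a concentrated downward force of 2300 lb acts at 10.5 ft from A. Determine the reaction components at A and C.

Resultant of the distributed load: 517.4 × 7.7 = 3983.98 lb at 8.15 ft from A.
ΣM about A: C_y·15 − (517.4·7.7)·8.15 − 2300·10.5 = 0 → C_y = 56619.437/15 = 3774.63 ≈ 3775 lb.
ΣF_y = 0: A_y + 3774.63 − 517.4·7.7 − 2300 = 0 → A_y = 2509 lb.
ΣF_x = 0: no horizontal applied forces, so A_x = 0.

A_x = 0, A_y = 2509 lb, C_y = 3775 lb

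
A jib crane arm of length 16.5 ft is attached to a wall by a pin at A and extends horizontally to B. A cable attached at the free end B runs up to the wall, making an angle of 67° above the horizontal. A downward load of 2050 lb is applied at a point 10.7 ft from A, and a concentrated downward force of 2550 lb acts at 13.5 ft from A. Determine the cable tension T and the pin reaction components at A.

ΣM about A: T·sin67°·16.5 − 2050·10.7 − 2550·13.5 = 0 → T = 56360/(16.5·0.920505) = 3710.74 ≈ 3711 lb.
ΣF_x = 0: A_x − T·cos67° = 0 → A_x = 3710.74 × 0.390731 = 1450 lb.
ΣF_y = 0: A_y + T·sin67° − 2050 − 2550 = 0 → A_y = 4600 − 3710.74 × 0.920505 = 1184 lb.

T = 3711 lb, A_x = 1450 lb, A_y = 1184 lb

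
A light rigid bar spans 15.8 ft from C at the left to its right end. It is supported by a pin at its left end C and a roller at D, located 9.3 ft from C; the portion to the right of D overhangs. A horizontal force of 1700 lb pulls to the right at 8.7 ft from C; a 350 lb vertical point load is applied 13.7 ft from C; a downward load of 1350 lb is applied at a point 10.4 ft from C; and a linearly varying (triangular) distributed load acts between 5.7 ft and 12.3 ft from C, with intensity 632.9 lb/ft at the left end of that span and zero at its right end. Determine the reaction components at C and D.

Resultant of the triangular load: ½ × 632.9 × 6.6 = 2088.57 lb, acting at 7.9 ft from C (one-third of the span from the peak).
Moments about C: D_y·9.3 − 350·13.7 − 1350·10.4 − (½·632.9·6.6)·7.9 = 0 → D_y = 35334.703/9.3 = 3799.43 ≈ 3799 lb.
ΣF_y = 0: C_y + 3799.43 − 350 − 1350 − ½·632.9·6.6 = 0 → C_y = -10.86 lb.
ΣF_x = 0: C_x + 1700 = 0 → C_x = -1700 lb.

C_x = -1700 lb, C_y = -10.86 lb, D_y = 3799 lb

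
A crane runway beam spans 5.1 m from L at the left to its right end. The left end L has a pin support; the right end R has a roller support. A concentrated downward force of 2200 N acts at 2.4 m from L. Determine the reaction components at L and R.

L_x = 0, L_y = 1165 N, R_y = 1035 N

ΣM about L: R_y·5.1 − 2200·2.4 = 0 → R_y = 5280/5.1 = 1035.29 ≈ 1035 N.
ΣF_y = 0: L_y + 1035.29 − 2200 = 0 → L_y = 1165 N.
ΣF_x = 0: no horizontal applied forces, so L_x = 0.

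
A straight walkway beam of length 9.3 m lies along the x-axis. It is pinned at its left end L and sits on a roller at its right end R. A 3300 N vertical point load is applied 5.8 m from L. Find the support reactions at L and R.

Moments about L: R_y·9.3 − 3300·5.8 = 0 → R_y = 19140/9.3 = 2058.06 ≈ 2058 N.
ΣF_y = 0: L_y + 2058.06 − 3300 = 0 → L_y = 1242 N.
ΣF_x = 0: no horizontal applied forces, so L_x = 0.

L_x = 0, L_y = 1242 N, R_y = 2058 N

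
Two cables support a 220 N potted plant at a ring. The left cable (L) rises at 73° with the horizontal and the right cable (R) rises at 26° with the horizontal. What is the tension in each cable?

T_L = 200.2 N, T_R = 65.12 N

ΣF_x = 0: −T_L·cos73° + T_R·cos26° = 0 → T_R = 0.325293·T_L.
ΣF_y = 0: T_L·sin73° + T_R·sin26° = 220.
Substitute: T_L·(0.956305 + 0.325293·0.438371) = 220 → T_L = 200.199 ≈ 200.2 N.
Then T_R = 0.325293 × 200.199 = 65.12 N.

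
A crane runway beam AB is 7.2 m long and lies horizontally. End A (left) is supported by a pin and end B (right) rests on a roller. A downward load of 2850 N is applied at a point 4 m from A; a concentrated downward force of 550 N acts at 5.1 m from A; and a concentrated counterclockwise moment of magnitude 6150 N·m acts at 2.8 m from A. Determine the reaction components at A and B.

A_x = 0, A_y = 2281 N, B_y = 1119 N

ΣM about A: B_y·7.2 − 2850·4 − 550·5.1 + 6150 = 0 → B_y = 8055/7.2 = 1118.75 ≈ 1119 N.
ΣF_y = 0: A_y + 1118.75 − 2850 − 550 = 0 → A_y = 2281 N.
ΣF_x = 0: no horizontal applied forces, so A_x = 0.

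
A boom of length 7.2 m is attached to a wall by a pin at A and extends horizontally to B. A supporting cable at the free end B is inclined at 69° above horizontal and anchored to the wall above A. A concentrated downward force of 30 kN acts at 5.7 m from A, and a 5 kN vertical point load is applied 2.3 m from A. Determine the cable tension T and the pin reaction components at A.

T = 27.15 kN, A_x = 9.730 kN, A_y = 9.653 kN

ΣM about A: T·sin69°·7.2 − 30·5.7 − 5·2.3 = 0 → T = 182.5/(7.2·0.93358) = 27.1506 ≈ 27.15 kN.
ΣF_x = 0: A_x − T·cos69° = 0 → A_x = 27.1506 × 0.358368 = 9.730 kN.
ΣF_y = 0: A_y + T·sin69° − 30 − 5 = 0 → A_y = 35 − 27.1506 × 0.93358 = 9.653 kN.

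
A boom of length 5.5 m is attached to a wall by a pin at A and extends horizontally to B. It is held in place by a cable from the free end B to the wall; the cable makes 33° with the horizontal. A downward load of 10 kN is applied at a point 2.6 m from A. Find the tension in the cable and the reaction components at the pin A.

T = 8.680 kN, A_x = 7.279 kN, A_y = 5.273 kN

ΣM about A: T·sin33°·5.5 − 10·2.6 = 0 → T = 26/(5.5·0.544639) = 8.67964 ≈ 8.680 kN.
ΣF_x = 0: A_x − T·cos33° = 0 → A_x = 8.67964 × 0.838671 = 7.279 kN.
ΣF_y = 0: A_y + T·sin33° − 10 = 0 → A_y = 10 − 8.67964 × 0.544639 = 5.273 kN.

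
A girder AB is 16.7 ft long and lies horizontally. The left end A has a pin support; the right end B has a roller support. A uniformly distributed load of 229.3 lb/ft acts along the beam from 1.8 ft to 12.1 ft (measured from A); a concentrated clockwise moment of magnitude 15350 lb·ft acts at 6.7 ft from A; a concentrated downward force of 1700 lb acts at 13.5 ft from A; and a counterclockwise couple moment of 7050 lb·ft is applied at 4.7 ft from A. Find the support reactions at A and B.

Resultant of the distributed load: 229.3 × 10.3 = 2361.79 lb at 6.95 ft from A.
Taking moments about A: B_y·16.7 − (229.3·10.3)·6.95 − 15350 − 1700·13.5 + 7050 = 0 → B_y = 47664.4405/16.7 = 2854.16 ≈ 2854 lb.
ΣF_y = 0: A_y + 2854.16 − 229.3·10.3 − 1700 = 0 → A_y = 1208 lb.
ΣF_x = 0: no horizontal applied forces, so A_x = 0.

A_x = 0, A_y = 1208 lb, B_y = 2854 lb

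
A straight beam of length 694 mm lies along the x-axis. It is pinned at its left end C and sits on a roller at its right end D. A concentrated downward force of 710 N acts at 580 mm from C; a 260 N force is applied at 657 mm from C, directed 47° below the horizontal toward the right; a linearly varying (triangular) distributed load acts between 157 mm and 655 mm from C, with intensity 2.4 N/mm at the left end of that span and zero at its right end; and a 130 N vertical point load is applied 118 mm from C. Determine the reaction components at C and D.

Resultant of the triangular load: ½ × 2.4 × 498 = 597.6 N, acting at 323 mm from C (one-third of the span from the peak).
Taking moments about C: D_y·694 − 710·580 − 260·sin47°·657 − (½·2.4·498)·323 − 130·118 = 0 → D_y = 745095/694 = 1073.62 ≈ 1074 N.
ΣF_y = 0: C_y + 1073.62 − 710 − 260·sin47° − ½·2.4·498 − 130 = 0 → C_y = 554.1 N.
ΣF_x = 0: C_x + 260·cos47° = 0 → C_x = -177.3 N.

C_x = -177.3 N, C_y = 554.1 N, D_y = 1074 N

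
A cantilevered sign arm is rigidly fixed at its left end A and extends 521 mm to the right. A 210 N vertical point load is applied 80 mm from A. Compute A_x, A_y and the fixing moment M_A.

ΣF_x = 0: A_x = 0.
ΣF_y = 0: A_y − 210 = 0 → A_y = 210.0 N.
ΣM about A: M_A − 210·80 = 0 → M_A = 16800 N·mm.

A_x = 0, A_y = 210.0 N, M_A = 16800 N·mm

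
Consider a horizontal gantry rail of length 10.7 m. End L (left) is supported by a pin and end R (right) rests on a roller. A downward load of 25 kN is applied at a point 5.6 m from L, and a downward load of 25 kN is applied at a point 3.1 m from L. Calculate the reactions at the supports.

L_x = 0, L_y = 29.67 kN, R_y = 20.33 kN

Taking moments about L: R_y·10.7 − 25·5.6 − 25·3.1 = 0 → R_y = 217.5/10.7 = 20.3271 ≈ 20.33 kN.
ΣF_y = 0: L_y + 20.3271 − 25 − 25 = 0 → L_y = 29.67 kN.
ΣF_x = 0: no horizontal applied forces, so L_x = 0.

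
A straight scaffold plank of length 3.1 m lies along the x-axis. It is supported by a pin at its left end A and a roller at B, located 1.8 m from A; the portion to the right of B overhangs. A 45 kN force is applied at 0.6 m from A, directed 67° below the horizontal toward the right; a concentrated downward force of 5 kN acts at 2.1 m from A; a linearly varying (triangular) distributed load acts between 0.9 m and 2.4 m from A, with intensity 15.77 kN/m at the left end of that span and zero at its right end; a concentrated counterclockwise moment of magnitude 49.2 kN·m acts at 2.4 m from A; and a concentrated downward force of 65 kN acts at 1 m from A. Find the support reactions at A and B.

Resultant of the triangular load: ½ × 15.77 × 1.5 = 11.8275 kN, acting at 1.4 m from A (one-third of the span from the peak).
Taking moments about A: B_y·1.8 − 45·sin67°·0.6 − 5·2.1 − (½·15.77·1.5)·1.4 + 49.2 − 65·1 = 0 → B_y = 67.7121/1.8 = 37.6178 ≈ 37.62 kN.
ΣF_y = 0: A_y + 37.6178 − 45·sin67° − 5 − ½·15.77·1.5 − 65 = 0 → A_y = 85.63 kN.
ΣF_x = 0: A_x + 45·cos67° = 0 → A_x = -17.58 kN.

A_x = -17.58 kN, A_y = 85.63 kN, B_y = 37.62 kN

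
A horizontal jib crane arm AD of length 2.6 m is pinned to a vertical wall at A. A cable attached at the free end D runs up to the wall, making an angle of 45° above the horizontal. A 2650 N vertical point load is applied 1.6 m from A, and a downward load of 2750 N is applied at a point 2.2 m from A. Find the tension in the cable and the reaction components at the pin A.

T = 5597 N, A_x = 3958 N, A_y = 1442 N

ΣM about A: T·sin45°·2.6 − 2650·1.6 − 2750·2.2 = 0 → T = 10290/(2.6·0.707107) = 5597.02 ≈ 5597 N.
ΣF_x = 0: A_x − T·cos45° = 0 → A_x = 5597.02 × 0.707107 = 3958 N.
ΣF_y = 0: A_y + T·sin45° − 2650 − 2750 = 0 → A_y = 5400 − 5597.02 × 0.707107 = 1442 N.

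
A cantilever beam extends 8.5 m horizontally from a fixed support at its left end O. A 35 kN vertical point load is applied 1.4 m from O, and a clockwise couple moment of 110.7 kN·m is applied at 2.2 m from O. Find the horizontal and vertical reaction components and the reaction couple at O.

ΣF_x = 0: O_x = 0.
ΣF_y = 0: O_y − 35 = 0 → O_y = 35.00 kN.
ΣM about O: M_O − 35·1.4 − 110.7 = 0 → M_O = 159.7 kN·m.

O_x = 0, O_y = 35.00 kN, M_O = 159.7 kN·m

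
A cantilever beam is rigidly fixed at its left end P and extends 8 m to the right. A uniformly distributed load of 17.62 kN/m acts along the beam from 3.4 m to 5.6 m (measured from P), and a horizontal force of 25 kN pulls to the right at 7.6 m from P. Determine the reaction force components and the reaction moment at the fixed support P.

Resultant of the distributed load: 17.62 × 2.2 = 38.764 kN at 4.5 m from P.
ΣF_x = 0: P_x + 25 = 0 → P_x = -25.00 kN.
ΣF_y = 0: P_y − 17.62·2.2 = 0 → P_y = 38.76 kN.
ΣM about P: M_P − (17.62·2.2)·4.5 = 0 → M_P = 174.4 kN·m.

P_x = -25.00 kN, P_y = 38.76 kN, M_P = 174.4 kN·m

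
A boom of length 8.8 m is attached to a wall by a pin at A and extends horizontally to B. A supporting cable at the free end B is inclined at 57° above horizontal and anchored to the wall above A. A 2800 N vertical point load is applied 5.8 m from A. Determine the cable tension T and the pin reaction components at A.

T = 2200 N, A_x = 1198 N, A_y = 954.5 N

ΣM about A: T·sin57°·8.8 − 2800·5.8 = 0 → T = 16240/(8.8·0.838671) = 2200.45 ≈ 2200 N.
ΣF_x = 0: A_x − T·cos57° = 0 → A_x = 2200.45 × 0.544639 = 1198 N.
ΣF_y = 0: A_y + T·sin57° − 2800 = 0 → A_y = 2800 − 2200.45 × 0.838671 = 954.5 N.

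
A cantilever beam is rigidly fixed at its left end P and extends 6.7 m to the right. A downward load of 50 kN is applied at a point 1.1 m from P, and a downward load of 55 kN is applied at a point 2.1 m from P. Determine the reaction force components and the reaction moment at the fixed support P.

P_x = 0, P_y = 105.0 kN, M_P = 170.5 kN·m

ΣF_x = 0: P_x = 0.
ΣF_y = 0: P_y − 50 − 55 = 0 → P_y = 105.0 kN.
ΣM about P: M_P − 50·1.1 − 55·2.1 = 0 → M_P = 170.5 kN·m.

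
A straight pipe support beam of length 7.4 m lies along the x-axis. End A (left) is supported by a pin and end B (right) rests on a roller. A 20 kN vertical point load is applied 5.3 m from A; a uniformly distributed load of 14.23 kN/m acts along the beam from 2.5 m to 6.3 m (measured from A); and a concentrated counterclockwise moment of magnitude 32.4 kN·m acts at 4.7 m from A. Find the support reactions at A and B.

Resultant of the distributed load: 14.23 × 3.8 = 54.074 kN at 4.4 m from A.
Moments about A: B_y·7.4 − 20·5.3 − (14.23·3.8)·4.4 + 32.4 = 0 → B_y = 311.5256/7.4 = 42.0981 ≈ 42.10 kN.
ΣF_y = 0: A_y + 42.0981 − 20 − 14.23·3.8 = 0 → A_y = 31.98 kN.
ΣF_x = 0: no horizontal applied forces, so A_x = 0.

A_x = 0, A_y = 31.98 kN, B_y = 42.10 kN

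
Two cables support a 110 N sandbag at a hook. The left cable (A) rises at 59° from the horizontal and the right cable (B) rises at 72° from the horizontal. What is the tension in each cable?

T_A = 45.04 N, T_B = 75.07 N

ΣF_x = 0: −T_A·cos59° + T_B·cos72° = 0 → T_B = 1.6667·T_A.
ΣF_y = 0: T_A·sin59° + T_B·sin72° = 110.
Substitute: T_A·(0.857167 + 1.6667·0.951057) = 110 → T_A = 45.0396 ≈ 45.04 N.
Then T_B = 1.6667 × 45.0396 = 75.07 N.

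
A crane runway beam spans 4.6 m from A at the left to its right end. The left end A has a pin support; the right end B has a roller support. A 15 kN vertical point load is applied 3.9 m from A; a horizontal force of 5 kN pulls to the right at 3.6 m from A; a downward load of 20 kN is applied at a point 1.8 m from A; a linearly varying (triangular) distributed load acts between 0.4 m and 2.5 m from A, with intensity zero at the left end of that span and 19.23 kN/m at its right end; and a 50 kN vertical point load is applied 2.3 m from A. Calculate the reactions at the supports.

A_x = -5.000 kN, A_y = 51.75 kN, B_y = 53.44 kN

Resultant of the triangular load: ½ × 19.23 × 2.1 = 20.1915 kN, acting at 1.8 m from A (one-third of the span from the peak).
Taking moments about A: B_y·4.6 − 15·3.9 − 20·1.8 − (½·19.23·2.1)·1.8 − 50·2.3 = 0 → B_y = 245.8447/4.6 = 53.4445 ≈ 53.44 kN.
ΣF_y = 0: A_y + 53.4445 − 15 − 20 − ½·19.23·2.1 − 50 = 0 → A_y = 51.75 kN.
ΣF_x = 0: A_x + 5 = 0 → A_x = -5.000 kN.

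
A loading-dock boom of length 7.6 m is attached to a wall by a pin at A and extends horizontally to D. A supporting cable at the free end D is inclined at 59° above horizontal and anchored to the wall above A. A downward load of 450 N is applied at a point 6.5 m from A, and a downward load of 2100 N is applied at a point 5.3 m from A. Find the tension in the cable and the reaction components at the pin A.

ΣM about A: T·sin59°·7.6 − 450·6.5 − 2100·5.3 = 0 → T = 14055/(7.6·0.857167) = 2157.51 ≈ 2158 N.
ΣF_x = 0: A_x − T·cos59° = 0 → A_x = 2157.51 × 0.515038 = 1111 N.
ΣF_y = 0: A_y + T·sin59° − 450 − 2100 = 0 → A_y = 2550 − 2157.51 × 0.857167 = 700.7 N.

T = 2158 N, A_x = 1111 N, A_y = 700.7 N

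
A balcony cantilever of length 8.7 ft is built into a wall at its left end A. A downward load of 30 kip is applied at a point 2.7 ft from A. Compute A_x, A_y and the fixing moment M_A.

A_x = 0, A_y = 30.00 kip, M_A = 81.00 kip·ft

ΣF_x = 0: A_x = 0.
ΣF_y = 0: A_y − 30 = 0 → A_y = 30.00 kip.
ΣM about A: M_A − 30·2.7 = 0 → M_A = 81.00 kip·ft.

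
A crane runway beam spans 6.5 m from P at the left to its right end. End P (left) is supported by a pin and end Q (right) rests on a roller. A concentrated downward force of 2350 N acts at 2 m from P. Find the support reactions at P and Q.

ΣM about P: Q_y·6.5 − 2350·2 = 0 → Q_y = 4700/6.5 = 723.077 ≈ 723.1 N.
ΣF_y = 0: P_y + 723.077 − 2350 = 0 → P_y = 1627 N.
ΣF_x = 0: no horizontal applied forces, so P_x = 0.

P_x = 0, P_y = 1627 N, Q_y = 723.1 N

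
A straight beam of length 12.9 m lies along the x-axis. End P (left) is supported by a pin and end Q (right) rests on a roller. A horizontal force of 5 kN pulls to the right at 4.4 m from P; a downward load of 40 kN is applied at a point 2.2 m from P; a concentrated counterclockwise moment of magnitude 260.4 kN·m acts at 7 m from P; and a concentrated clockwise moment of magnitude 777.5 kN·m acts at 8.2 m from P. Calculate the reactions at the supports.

P_x = -5.000 kN, P_y = -6.907 kN, Q_y = 46.91 kN

Moments about P: Q_y·12.9 − 40·2.2 + 260.4 − 777.5 = 0 → Q_y = 605.1/12.9 = 46.907 ≈ 46.91 kN.
ΣF_y = 0: P_y + 46.907 − 40 = 0 → P_y = -6.907 kN.
ΣF_x = 0: P_x + 5 = 0 → P_x = -5.000 kN.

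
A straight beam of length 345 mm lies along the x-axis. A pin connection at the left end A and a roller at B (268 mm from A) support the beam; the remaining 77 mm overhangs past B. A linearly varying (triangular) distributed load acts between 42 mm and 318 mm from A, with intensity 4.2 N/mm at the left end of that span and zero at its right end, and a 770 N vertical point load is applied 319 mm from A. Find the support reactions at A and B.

Resultant of the triangular load: ½ × 4.2 × 276 = 579.6 N, acting at 134 mm from A (one-third of the span from the peak).
Taking moments about A: B_y·268 − (½·4.2·276)·134 − 770·319 = 0 → B_y = 323296.4/268 = 1206.33 ≈ 1206 N.
ΣF_y = 0: A_y + 1206.33 − ½·4.2·276 − 770 = 0 → A_y = 143.3 N.
ΣF_x = 0: no horizontal applied forces, so A_x = 0.

A_x = 0, A_y = 143.3 N, B_y = 1206 N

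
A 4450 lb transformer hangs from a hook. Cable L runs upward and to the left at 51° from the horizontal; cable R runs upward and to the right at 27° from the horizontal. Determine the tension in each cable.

ΣF_x = 0: −T_L·cos51° + T_R·cos27° = 0 → T_R = 0.706303·T_L.
ΣF_y = 0: T_L·sin51° + T_R·sin27° = 4450.
Substitute: T_L·(0.777146 + 0.706303·0.45399) = 4450 → T_L = 4053.56 ≈ 4054 lb.
Then T_R = 0.706303 × 4053.56 = 2863 lb.

T_L = 4054 lb, T_R = 2863 lb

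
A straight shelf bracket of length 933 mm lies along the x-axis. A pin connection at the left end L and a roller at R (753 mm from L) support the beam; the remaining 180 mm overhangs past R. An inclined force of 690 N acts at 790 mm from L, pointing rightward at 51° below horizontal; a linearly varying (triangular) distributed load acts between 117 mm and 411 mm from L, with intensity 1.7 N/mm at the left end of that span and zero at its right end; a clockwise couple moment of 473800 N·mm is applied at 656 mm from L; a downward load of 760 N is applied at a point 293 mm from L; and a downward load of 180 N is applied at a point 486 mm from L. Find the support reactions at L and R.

Resultant of the triangular load: ½ × 1.7 × 294 = 249.9 N, acting at 215 mm from L (one-third of the span from the peak).
Taking moments about L: R_y·753 − 690·sin51°·790 − (½·1.7·294)·215 − 473800 − 760·293 − 180·486 = 0 → R_y = 1261310/753 = 1675.05 ≈ 1675 N.
ΣF_y = 0: L_y + 1675.05 − 690·sin51° − ½·1.7·294 − 760 − 180 = 0 → L_y = 51.08 N.
ΣF_x = 0: L_x + 690·cos51° = 0 → L_x = -434.2 N.

L_x = -434.2 N, L_y = 51.08 N, R_y = 1675 N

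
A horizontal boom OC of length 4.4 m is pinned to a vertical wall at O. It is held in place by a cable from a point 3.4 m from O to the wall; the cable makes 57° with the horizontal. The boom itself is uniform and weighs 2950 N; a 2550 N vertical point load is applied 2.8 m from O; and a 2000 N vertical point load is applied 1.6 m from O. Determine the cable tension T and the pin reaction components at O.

ΣM about O: T·sin57°·3.4 − 2950·2.2 − 2550·2.8 − 2000·1.6 = 0 → T = 16830/(3.4·0.838671) = 5902.2 ≈ 5902 N.
ΣF_x = 0: O_x − T·cos57° = 0 → O_x = 5902.2 × 0.544639 = 3215 N.
ΣF_y = 0: O_y + T·sin57° − 2950 − 2550 − 2000 = 0 → O_y = 7500 − 5902.2 × 0.838671 = 2550 N.

T = 5902 N, O_x = 3215 N, O_y = 2550 N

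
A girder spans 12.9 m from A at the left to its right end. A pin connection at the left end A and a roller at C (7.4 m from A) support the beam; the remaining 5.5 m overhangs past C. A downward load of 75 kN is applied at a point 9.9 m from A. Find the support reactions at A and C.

A_x = 0, A_y = -25.34 kN, C_y = 100.3 kN

ΣM about A: C_y·7.4 − 75·9.9 = 0 → C_y = 742.5/7.4 = 100.338 ≈ 100.3 kN.
ΣF_y = 0: A_y + 100.338 − 75 = 0 → A_y = -25.34 kN.
ΣF_x = 0: no horizontal applied forces, so A_x = 0.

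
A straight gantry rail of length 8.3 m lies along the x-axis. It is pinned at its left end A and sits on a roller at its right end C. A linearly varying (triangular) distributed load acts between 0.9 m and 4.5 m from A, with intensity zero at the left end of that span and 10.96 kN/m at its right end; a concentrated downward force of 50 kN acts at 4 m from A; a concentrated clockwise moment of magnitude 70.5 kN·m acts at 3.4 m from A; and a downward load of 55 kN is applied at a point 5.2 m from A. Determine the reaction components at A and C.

A_x = 0, A_y = 49.84 kN, C_y = 74.89 kN

Resultant of the triangular load: ½ × 10.96 × 3.6 = 19.728 kN, acting at 3.3 m from A (one-third of the span from the peak).
Moments about A: C_y·8.3 − (½·10.96·3.6)·3.3 − 50·4 − 70.5 − 55·5.2 = 0 → C_y = 621.6024/8.3 = 74.8919 ≈ 74.89 kN.
ΣF_y = 0: A_y + 74.8919 − ½·10.96·3.6 − 50 − 55 = 0 → A_y = 49.84 kN.
ΣF_x = 0: no horizontal applied forces, so A_x = 0.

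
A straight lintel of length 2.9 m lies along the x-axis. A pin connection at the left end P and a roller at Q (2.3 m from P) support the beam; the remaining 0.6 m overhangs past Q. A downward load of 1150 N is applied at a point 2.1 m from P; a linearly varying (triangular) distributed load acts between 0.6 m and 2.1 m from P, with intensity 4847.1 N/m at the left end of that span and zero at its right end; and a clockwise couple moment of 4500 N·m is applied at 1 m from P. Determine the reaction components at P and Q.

P_x = 0, P_y = 40.17 N, Q_y = 4745 N

Resultant of the triangular load: ½ × 4847.1 × 1.5 = 3635.325 N, acting at 1.1 m from P (one-third of the span from the peak).
ΣM about P: Q_y·2.3 − 1150·2.1 − (½·4847.1·1.5)·1.1 − 4500 = 0 → Q_y = 10913.8575/2.3 = 4745.16 ≈ 4745 N.
ΣF_y = 0: P_y + 4745.16 − 1150 − ½·4847.1·1.5 = 0 → P_y = 40.17 N.
ΣF_x = 0: no horizontal applied forces, so P_x = 0.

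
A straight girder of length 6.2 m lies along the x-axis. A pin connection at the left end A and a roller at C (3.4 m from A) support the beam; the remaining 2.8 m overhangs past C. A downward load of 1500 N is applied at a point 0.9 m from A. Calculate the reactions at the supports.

A_x = 0, A_y = 1103 N, C_y = 397.1 N

Moments about A: C_y·3.4 − 1500·0.9 = 0 → C_y = 1350/3.4 = 397.059 ≈ 397.1 N.
ΣF_y = 0: A_y + 397.059 − 1500 = 0 → A_y = 1103 N.
ΣF_x = 0: no horizontal applied forces, so A_x = 0.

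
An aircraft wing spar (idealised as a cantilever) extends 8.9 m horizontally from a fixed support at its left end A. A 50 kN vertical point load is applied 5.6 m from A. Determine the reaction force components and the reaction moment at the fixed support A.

ΣF_x = 0: A_x = 0.
ΣF_y = 0: A_y − 50 = 0 → A_y = 50.00 kN.
ΣM about A: M_A − 50·5.6 = 0 → M_A = 280.0 kN·m.

A_x = 0, A_y = 50.00 kN, M_A = 280.0 kN·m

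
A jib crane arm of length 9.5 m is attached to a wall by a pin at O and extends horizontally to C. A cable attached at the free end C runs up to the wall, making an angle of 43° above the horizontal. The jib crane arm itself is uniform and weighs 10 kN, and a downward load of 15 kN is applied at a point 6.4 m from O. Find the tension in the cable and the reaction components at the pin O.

ΣM about O: T·sin43°·9.5 − 10·4.75 − 15·6.4 = 0 → T = 143.5/(9.5·0.681998) = 22.1485 ≈ 22.15 kN.
ΣF_x = 0: O_x − T·cos43° = 0 → O_x = 22.1485 × 0.731354 = 16.20 kN.
ΣF_y = 0: O_y + T·sin43° − 10 − 15 = 0 → O_y = 25 − 22.1485 × 0.681998 = 9.895 kN.

T = 22.15 kN, O_x = 16.20 kN, O_y = 9.895 kN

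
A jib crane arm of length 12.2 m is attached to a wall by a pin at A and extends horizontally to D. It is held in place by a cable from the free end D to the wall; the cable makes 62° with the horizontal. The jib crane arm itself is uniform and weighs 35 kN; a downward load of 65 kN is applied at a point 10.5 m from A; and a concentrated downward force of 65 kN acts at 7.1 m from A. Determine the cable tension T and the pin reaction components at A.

T = 126.0 kN, A_x = 59.16 kN, A_y = 53.73 kN

ΣM about A: T·sin62°·12.2 − 35·6.1 − 65·10.5 − 65·7.1 = 0 → T = 1357.5/(12.2·0.882948) = 126.022 ≈ 126.0 kN.
ΣF_x = 0: A_x − T·cos62° = 0 → A_x = 126.022 × 0.469472 = 59.16 kN.
ΣF_y = 0: A_y + T·sin62° − 35 − 65 − 65 = 0 → A_y = 165 − 126.022 × 0.882948 = 53.73 kN.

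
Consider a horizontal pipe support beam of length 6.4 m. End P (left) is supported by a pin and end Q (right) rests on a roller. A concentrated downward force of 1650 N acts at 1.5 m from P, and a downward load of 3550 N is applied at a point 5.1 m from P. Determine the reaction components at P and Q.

Taking moments about P: Q_y·6.4 − 1650·1.5 − 3550·5.1 = 0 → Q_y = 20580/6.4 = 3215.62 ≈ 3216 N.
ΣF_y = 0: P_y + 3215.62 − 1650 − 3550 = 0 → P_y = 1984 N.
ΣF_x = 0: no horizontal applied forces, so P_x = 0.

P_x = 0, P_y = 1984 N, Q_y = 3216 N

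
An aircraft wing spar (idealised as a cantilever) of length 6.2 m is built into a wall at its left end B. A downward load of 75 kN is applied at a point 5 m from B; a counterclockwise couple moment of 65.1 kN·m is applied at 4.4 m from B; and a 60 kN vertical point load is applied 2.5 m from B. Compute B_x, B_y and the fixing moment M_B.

B_x = 0, B_y = 135.0 kN, M_B = 459.9 kN·m

ΣF_x = 0: B_x = 0.
ΣF_y = 0: B_y − 75 − 60 = 0 → B_y = 135.0 kN.
ΣM about B: M_B − 75·5 + 65.1 − 60·2.5 = 0 → M_B = 459.9 kN·m.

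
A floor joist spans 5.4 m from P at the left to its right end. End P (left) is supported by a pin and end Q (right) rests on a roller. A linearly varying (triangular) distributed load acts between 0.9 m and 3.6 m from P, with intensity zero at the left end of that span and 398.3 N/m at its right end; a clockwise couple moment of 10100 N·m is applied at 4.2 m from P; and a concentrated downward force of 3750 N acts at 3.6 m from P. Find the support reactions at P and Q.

Resultant of the triangular load: ½ × 398.3 × 2.7 = 537.705 N, acting at 2.7 m from P (one-third of the span from the peak).
Taking moments about P: Q_y·5.4 − (½·398.3·2.7)·2.7 − 10100 − 3750·3.6 = 0 → Q_y = 25051.8035/5.4 = 4639.22 ≈ 4639 N.
ΣF_y = 0: P_y + 4639.22 − ½·398.3·2.7 − 3750 = 0 → P_y = -351.5 N.
ΣF_x = 0: no horizontal applied forces, so P_x = 0.

P_x = 0, P_y = -351.5 N, Q_y = 4639 N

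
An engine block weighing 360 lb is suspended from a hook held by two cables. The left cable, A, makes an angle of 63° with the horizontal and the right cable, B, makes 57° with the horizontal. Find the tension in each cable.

ΣF_x = 0: −T_A·cos63° + T_B·cos57° = 0 → T_B = 0.833562·T_A.
ΣF_y = 0: T_A·sin63° + T_B·sin57° = 360.
Substitute: T_A·(0.891007 + 0.833562·0.838671) = 360 → T_A = 226.402 ≈ 226.4 lb.
Then T_B = 0.833562 × 226.402 = 188.7 lb.

T_A = 226.4 lb, T_B = 188.7 lb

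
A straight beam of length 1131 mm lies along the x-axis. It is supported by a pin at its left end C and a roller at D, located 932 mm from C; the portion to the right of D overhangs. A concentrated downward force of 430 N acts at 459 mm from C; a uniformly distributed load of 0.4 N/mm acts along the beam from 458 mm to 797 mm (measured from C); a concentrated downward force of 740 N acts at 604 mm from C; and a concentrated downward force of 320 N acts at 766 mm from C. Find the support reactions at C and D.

Resultant of the distributed load: 0.4 × 339 = 135.6 N at 627.5 mm from C.
Moments about C: D_y·932 − 430·459 − (0.4·339)·627.5 − 740·604 − 320·766 = 0 → D_y = 974539/932 = 1045.64 ≈ 1046 N.
ΣF_y = 0: C_y + 1045.64 − 430 − 0.4·339 − 740 − 320 = 0 → C_y = 580.0 N.
ΣF_x = 0: no horizontal applied forces, so C_x = 0.

C_x = 0, C_y = 580.0 N, D_y = 1046 N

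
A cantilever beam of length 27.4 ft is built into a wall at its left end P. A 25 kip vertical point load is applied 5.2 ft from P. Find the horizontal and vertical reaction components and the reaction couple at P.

P_x = 0, P_y = 25.00 kip, M_P = 130.0 kip·ft

ΣF_x = 0: P_x = 0.
ΣF_y = 0: P_y − 25 = 0 → P_y = 25.00 kip.
ΣM about P: M_P − 25·5.2 = 0 → M_P = 130.0 kip·ft.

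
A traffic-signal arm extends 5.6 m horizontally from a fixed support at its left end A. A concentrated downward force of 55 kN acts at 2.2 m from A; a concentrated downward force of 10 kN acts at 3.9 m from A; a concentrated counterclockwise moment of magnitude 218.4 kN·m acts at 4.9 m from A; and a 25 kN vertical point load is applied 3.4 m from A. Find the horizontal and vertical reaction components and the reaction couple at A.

ΣF_x = 0: A_x = 0.
ΣF_y = 0: A_y − 55 − 10 − 25 = 0 → A_y = 90.00 kN.
ΣM about A: M_A − 55·2.2 − 10·3.9 + 218.4 − 25·3.4 = 0 → M_A = 26.60 kN·m.

A_x = 0, A_y = 90.00 kN, M_A = 26.60 kN·m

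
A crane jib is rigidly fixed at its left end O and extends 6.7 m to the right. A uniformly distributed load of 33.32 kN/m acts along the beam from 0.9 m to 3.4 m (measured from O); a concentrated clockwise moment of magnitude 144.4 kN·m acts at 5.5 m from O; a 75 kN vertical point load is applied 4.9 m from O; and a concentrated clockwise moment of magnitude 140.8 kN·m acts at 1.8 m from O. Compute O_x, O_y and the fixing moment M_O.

Resultant of the distributed load: 33.32 × 2.5 = 83.3 kN at 2.15 m from O.
ΣF_x = 0: O_x = 0.
ΣF_y = 0: O_y − 33.32·2.5 − 75 = 0 → O_y = 158.3 kN.
ΣM about O: M_O − (33.32·2.5)·2.15 − 144.4 − 75·4.9 − 140.8 = 0 → M_O = 831.8 kN·m.

O_x = 0, O_y = 158.3 kN, M_O = 831.8 kN·m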